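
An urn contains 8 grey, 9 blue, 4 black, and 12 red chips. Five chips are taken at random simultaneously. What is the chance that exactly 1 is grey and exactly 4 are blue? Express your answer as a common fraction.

Unordered draws without replacement: count favorable combinations over C(33,5).
Favorable = C(8,1) · C(9,4) · C(4,0) · C(12,0) = 1008; total = C(33,5) = 237336.
P = 1008/237336 = 42/9889 ≈ 0.0042.

42/9889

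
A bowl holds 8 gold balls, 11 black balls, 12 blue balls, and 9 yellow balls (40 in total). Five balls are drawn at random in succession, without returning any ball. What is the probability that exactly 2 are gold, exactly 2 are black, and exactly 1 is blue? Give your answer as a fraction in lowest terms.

770/27417

Unordered draws without replacement: count favorable combinations over C(40,5).
Favorable = C(8,2) · C(11,2) · C(12,1) · C(9,0) = 18480; total = C(40,5) = 658008.
P = 18480/658008 = 770/27417 ≈ 0.0281.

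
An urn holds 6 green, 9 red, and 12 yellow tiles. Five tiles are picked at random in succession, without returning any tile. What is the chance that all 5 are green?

Unordered draws without replacement: count favorable combinations over C(27,5).
Favorable = C(6,5) · C(9,0) · C(12,0) = 6; total = C(27,5) = 80730.
P = 6/80730 = 1/13455 ≈ 0.0001.

1/13455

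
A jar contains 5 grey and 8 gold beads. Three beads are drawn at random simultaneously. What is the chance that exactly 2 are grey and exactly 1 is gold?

40/143

Unordered draws without replacement: count favorable combinations over C(13,3).
Favorable = C(5,2) · C(8,1) = 80; total = C(13,3) = 286.
P = 80/286 = 40/143 ≈ 0.2797.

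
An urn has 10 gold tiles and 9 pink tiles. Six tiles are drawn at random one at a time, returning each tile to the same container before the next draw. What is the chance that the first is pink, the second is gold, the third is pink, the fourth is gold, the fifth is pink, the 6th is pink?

656100/47045881

Multiply the conditional probability of each draw in order, with replacement (the composition resets each draw).
P = (9/19) · (10/19) · (9/19) · (10/19) · (9/19) · (9/19) = 656100/47045881 ≈ 0.0139.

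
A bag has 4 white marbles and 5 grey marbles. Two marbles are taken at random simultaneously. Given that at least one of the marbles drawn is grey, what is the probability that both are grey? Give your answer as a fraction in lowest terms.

P(both grey) = C(5,2)/C(9,2) = 5/18; P(at least one grey) = 1 − C(4,2)/C(9,2) = 5/6.
Since 'both grey' ⊆ 'at least one grey', P(both | at least one) = 5/18 / 5/6 = 1/3 ≈ 0.3333.

1/3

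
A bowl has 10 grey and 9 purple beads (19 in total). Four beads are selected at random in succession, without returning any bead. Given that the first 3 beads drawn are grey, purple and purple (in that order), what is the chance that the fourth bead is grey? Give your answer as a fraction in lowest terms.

9/16

After removing 1 grey, 2 purple, the bowl has 9 grey out of 16 remaining.
P(fourth is grey | given) = 9/16 ≈ 0.5625.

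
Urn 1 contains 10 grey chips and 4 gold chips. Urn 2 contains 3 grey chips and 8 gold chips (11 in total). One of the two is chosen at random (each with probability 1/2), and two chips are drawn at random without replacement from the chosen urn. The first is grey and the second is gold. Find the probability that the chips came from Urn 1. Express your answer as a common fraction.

P(E | Urn 1) = 20/91; P(E | Urn 2) = 12/55.
P(E) = 1/2·20/91 + 1/2·12/55 = 1096/5005.
By Bayes' rule, P(Urn 1 | E) = 10/91 / 1096/5005 = 275/548 ≈ 0.5018.

275/548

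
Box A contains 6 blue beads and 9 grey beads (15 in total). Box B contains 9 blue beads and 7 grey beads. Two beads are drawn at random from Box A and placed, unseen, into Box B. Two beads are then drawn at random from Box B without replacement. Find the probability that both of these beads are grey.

Condition on how many of the transferred beads are grey (from Box A: 9 grey of 15; then Box B has 18 total).
  0 grey: C(9,0)C(6,2)/C(15,2) = 1/7; then P = C(7,2)/C(18,2) = 7/51
  1 grey: C(9,1)C(6,1)/C(15,2) = 18/35; then P = C(8,2)/C(18,2) = 28/153
  2 grey: C(9,2)C(6,0)/C(15,2) = 12/35; then P = C(9,2)/C(18,2) = 4/17
P(both grey) = 347/1785 ≈ 0.1944.

347/1785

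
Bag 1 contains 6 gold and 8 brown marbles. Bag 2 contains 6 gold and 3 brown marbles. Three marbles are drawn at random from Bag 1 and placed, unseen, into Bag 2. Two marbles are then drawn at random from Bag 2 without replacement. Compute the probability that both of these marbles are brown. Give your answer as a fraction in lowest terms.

Condition on how many of the transferred marbles are brown (from Bag 1: 8 brown of 14; then Bag 2 has 12 total).
  0 brown: C(8,0)C(6,3)/C(14,3) = 5/91; then P = C(3,2)/C(12,2) = 1/22
  1 brown: C(8,1)C(6,2)/C(14,3) = 30/91; then P = C(4,2)/C(12,2) = 1/11
  2 brown: C(8,2)C(6,1)/C(14,3) = 6/13; then P = C(5,2)/C(12,2) = 5/33
  3 brown: C(8,3)C(6,0)/C(14,3) = 2/13; then P = C(6,2)/C(12,2) = 5/22
P(both brown) = 25/182 ≈ 0.1374.

25/182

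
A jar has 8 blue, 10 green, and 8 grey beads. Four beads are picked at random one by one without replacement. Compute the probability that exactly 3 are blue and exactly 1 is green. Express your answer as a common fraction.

56/1495

Unordered draws without replacement: count favorable combinations over C(26,4).
Favorable = C(8,3) · C(10,1) · C(8,0) = 560; total = C(26,4) = 14950.
P = 560/14950 = 56/1495 ≈ 0.0375.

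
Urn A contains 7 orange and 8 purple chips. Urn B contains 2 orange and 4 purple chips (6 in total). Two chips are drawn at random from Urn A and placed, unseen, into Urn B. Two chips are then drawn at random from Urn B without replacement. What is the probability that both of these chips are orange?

23/210

Condition on how many of the transferred chips are orange (from Urn A: 7 orange of 15; then Urn B has 8 total).
  0 orange: C(7,0)C(8,2)/C(15,2) = 4/15; then P = C(2,2)/C(8,2) = 1/28
  1 orange: C(7,1)C(8,1)/C(15,2) = 8/15; then P = C(3,2)/C(8,2) = 3/28
  2 orange: C(7,2)C(8,0)/C(15,2) = 1/5; then P = C(4,2)/C(8,2) = 3/14
P(both orange) = 23/210 ≈ 0.1095.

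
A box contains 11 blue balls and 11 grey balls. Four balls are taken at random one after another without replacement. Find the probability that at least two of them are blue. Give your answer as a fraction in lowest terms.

94/133

Sum the hypergeometric tail for j = 2,…,4 blue balls.
Favorable = C(11,2)·C(11,2) + C(11,3)·C(11,1) + C(11,4)·C(11,0) = 5170; total = C(22,4) = 7315.
P = 5170/7315 = 94/133 ≈ 0.7068.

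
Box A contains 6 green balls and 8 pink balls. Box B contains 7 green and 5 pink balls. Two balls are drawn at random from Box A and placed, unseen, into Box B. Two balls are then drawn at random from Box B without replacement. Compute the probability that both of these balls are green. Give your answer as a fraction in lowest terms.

Condition on how many of the transferred balls are green (from Box A: 6 green of 14; then Box B has 14 total).
  0 green: C(6,0)C(8,2)/C(14,2) = 4/13; then P = C(7,2)/C(14,2) = 3/13
  1 green: C(6,1)C(8,1)/C(14,2) = 48/91; then P = C(8,2)/C(14,2) = 4/13
  2 green: C(6,2)C(8,0)/C(14,2) = 15/91; then P = C(9,2)/C(14,2) = 36/91
P(both green) = 2472/8281 ≈ 0.2985.

2472/8281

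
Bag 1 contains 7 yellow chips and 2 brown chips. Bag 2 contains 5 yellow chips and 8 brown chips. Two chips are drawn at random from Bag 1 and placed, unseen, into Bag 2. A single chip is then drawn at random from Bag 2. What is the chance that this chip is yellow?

59/135

Condition on how many of the transferred chips are yellow (from Bag 1: 7 yellow of 9; then Bag 2 has 15 total).
  0 yellow: C(7,0)C(2,2)/C(9,2) = 1/36; then P = 5/15
  1 yellow: C(7,1)C(2,1)/C(9,2) = 7/18; then P = 6/15
  2 yellow: C(7,2)C(2,0)/C(9,2) = 7/12; then P = 7/15
P(yellow from Bag 2) = 59/135 ≈ 0.4370.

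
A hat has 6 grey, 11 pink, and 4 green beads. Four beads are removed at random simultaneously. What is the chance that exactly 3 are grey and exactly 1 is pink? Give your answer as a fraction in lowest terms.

Unordered draws without replacement: count favorable combinations over C(21,4).
Favorable = C(6,3) · C(11,1) · C(4,0) = 220; total = C(21,4) = 5985.
P = 220/5985 = 44/1197 ≈ 0.0368.

44/1197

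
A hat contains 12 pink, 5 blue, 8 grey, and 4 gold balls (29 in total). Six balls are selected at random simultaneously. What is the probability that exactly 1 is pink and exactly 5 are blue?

1/39585

Unordered draws without replacement: count favorable combinations over C(29,6).
Favorable = C(12,1) · C(5,5) · C(8,0) · C(4,0) = 12; total = C(29,6) = 475020.
P = 12/475020 = 1/39585 ≈ 0.0000.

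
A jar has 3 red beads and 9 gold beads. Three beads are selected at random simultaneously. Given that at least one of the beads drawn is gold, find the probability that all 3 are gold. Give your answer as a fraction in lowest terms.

28/73

P(all 3 gold) = C(9,3)/C(12,3) = 21/55; P(at least one gold) = 1 − C(3,3)/C(12,3) = 219/220.
Since 'all 3 gold' ⊆ 'at least one gold', P(all 3 | at least one) = 21/55 / 219/220 = 28/73 ≈ 0.3836.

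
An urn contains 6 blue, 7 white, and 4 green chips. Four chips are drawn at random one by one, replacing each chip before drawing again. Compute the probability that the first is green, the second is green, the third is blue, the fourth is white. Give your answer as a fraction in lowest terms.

672/83521

Multiply the conditional probability of each draw in order, with replacement (the composition resets each draw).
P = (4/17) · (4/17) · (6/17) · (7/17) = 672/83521 ≈ 0.0080.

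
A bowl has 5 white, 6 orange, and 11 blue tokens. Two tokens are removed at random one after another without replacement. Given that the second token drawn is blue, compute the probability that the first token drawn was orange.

2/7

P(first=orange and the second token drawn is blue) = (6/22)·(11/21) = 1/7.
P(the second token drawn is blue) = Σ over first color = 5/42 + 1/7 + 5/21 = 1/2.
By Bayes, P(first=orange | the second token drawn is blue) = 1/7 / 1/2 = 2/7 ≈ 0.2857.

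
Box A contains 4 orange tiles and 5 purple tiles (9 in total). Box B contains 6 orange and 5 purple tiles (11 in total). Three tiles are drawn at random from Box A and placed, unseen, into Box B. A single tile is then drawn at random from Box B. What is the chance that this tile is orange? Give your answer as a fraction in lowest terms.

11/21

Condition on how many of the transferred tiles are orange (from Box A: 4 orange of 9; then Box B has 14 total).
  0 orange: C(4,0)C(5,3)/C(9,3) = 5/42; then P = 6/14
  1 orange: C(4,1)C(5,2)/C(9,3) = 10/21; then P = 7/14
  2 orange: C(4,2)C(5,1)/C(9,3) = 5/14; then P = 8/14
  3 orange: C(4,3)C(5,0)/C(9,3) = 1/21; then P = 9/14
P(orange from Box B) = 11/21 ≈ 0.5238.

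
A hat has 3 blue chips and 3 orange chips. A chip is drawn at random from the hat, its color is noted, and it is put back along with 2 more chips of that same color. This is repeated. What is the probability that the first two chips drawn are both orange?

After a orange draw the hat holds 5 orange out of 8.
P = (3/6)·(5/8) = 5/16 ≈ 0.3125.

5/16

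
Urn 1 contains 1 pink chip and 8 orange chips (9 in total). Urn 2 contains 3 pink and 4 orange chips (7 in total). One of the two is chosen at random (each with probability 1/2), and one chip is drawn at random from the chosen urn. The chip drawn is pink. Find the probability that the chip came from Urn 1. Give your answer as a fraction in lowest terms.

7/34

P(pink | Urn 1) = 1/9; P(pink | Urn 2) = 3/7.
P(pink) = 1/2·1/9 + 1/2·3/7 = 17/63.
By Bayes' rule, P(Urn 1 | pink) = 1/18 / 17/63 = 7/34 ≈ 0.2059.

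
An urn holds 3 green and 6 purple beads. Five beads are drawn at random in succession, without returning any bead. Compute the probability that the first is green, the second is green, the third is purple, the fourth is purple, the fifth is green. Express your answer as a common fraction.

1/84

Multiply the conditional probability of each draw in order, without replacement, so each draw removes one from its color and from the total.
P = (3/9) · (2/8) · (6/7) · (5/6) · (1/5) = 1/84 ≈ 0.0119.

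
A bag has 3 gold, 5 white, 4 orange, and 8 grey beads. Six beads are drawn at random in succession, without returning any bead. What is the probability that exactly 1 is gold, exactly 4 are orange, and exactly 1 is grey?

Unordered draws without replacement: count favorable combinations over C(20,6).
Favorable = C(3,1) · C(5,0) · C(4,4) · C(8,1) = 24; total = C(20,6) = 38760.
P = 24/38760 = 1/1615 ≈ 0.0006.

1/1615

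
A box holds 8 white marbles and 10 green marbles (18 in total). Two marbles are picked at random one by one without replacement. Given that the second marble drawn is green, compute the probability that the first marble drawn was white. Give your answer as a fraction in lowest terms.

8/17

P(first=white and the second marble drawn is green) = (8/18)·(10/17) = 40/153.
P(the second marble drawn is green) = Σ over first color = 40/153 + 5/17 = 5/9.
By Bayes, P(first=white | the second marble drawn is green) = 40/153 / 5/9 = 8/17 ≈ 0.4706.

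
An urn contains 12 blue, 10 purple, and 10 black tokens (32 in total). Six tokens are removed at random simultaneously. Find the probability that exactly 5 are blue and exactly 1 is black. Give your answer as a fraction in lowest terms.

Unordered draws without replacement: count favorable combinations over C(32,6).
Favorable = C(12,5) · C(10,0) · C(10,1) = 7920; total = C(32,6) = 906192.
P = 7920/906192 = 55/6293 ≈ 0.0087.

55/6293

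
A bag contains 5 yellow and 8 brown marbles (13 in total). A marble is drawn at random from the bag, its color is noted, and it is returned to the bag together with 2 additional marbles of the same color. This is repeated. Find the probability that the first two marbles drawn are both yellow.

7/39

After a yellow draw the bag holds 7 yellow out of 15.
P = (5/13)·(7/15) = 7/39 ≈ 0.1795.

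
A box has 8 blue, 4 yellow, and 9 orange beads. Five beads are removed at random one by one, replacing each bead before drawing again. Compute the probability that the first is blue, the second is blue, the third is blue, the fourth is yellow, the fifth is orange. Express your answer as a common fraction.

Multiply the conditional probability of each draw in order, with replacement (the composition resets each draw).
P = (8/21) · (8/21) · (8/21) · (4/21) · (9/21) = 2048/453789 ≈ 0.0045.

2048/453789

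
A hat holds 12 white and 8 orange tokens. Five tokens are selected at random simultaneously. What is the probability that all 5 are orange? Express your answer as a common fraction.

Unordered draws without replacement: count favorable combinations over C(20,5).
Favorable = C(12,0) · C(8,5) = 56; total = C(20,5) = 15504.
P = 56/15504 = 7/1938 ≈ 0.0036.

7/1938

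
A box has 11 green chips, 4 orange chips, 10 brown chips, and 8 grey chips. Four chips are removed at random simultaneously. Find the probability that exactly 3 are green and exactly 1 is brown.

Unordered draws without replacement: count favorable combinations over C(33,4).
Favorable = C(11,3) · C(4,0) · C(10,1) · C(8,0) = 1650; total = C(33,4) = 40920.
P = 1650/40920 = 5/124 ≈ 0.0403.

5/124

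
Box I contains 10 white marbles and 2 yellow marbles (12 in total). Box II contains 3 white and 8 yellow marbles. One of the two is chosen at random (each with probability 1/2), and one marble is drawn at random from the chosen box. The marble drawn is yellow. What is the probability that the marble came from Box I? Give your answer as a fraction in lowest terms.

P(yellow | Box I) = 1/6; P(yellow | Box II) = 8/11.
P(yellow) = 1/2·1/6 + 1/2·8/11 = 59/132.
By Bayes' rule, P(Box I | yellow) = 1/12 / 59/132 = 11/59 ≈ 0.1864.

11/59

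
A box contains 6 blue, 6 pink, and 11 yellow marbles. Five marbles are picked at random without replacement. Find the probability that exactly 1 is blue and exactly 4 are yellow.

180/3059

Unordered draws without replacement: count favorable combinations over C(23,5).
Favorable = C(6,1) · C(6,0) · C(11,4) = 1980; total = C(23,5) = 33649.
P = 1980/33649 = 180/3059 ≈ 0.0588.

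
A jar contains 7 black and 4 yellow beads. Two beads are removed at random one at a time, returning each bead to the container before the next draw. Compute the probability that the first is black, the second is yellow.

Multiply the conditional probability of each draw in order, with replacement (the composition resets each draw).
P = (7/11) · (4/11) = 28/121 ≈ 0.2314.

28/121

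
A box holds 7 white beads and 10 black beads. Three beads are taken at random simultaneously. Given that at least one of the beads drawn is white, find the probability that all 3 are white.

P(all 3 white) = C(7,3)/C(17,3) = 7/136; P(at least one white) = 1 − C(10,3)/C(17,3) = 14/17.
Since 'all 3 white' ⊆ 'at least one white', P(all 3 | at least one) = 7/136 / 14/17 = 1/16 ≈ 0.0625.

1/16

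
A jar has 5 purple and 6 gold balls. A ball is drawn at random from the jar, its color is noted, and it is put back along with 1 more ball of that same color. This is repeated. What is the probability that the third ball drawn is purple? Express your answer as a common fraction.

5/11

Sum over the four possibilities for the first two draws (purple/not-purple each), tracking how the purple count and total change by +1 per draw.
P(third is purple) = 5/11 ≈ 0.4545. (In a Pólya urn every draw has the same marginal probability 5/11.)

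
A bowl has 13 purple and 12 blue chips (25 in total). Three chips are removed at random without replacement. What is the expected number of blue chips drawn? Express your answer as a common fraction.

36/25

By linearity of expectation, E[X] = Σ P(draw i is blue); by symmetry each draw (even without replacement) has P(blue) = 12/25.
E[X] = 3 · 12/25 = 36/25 ≈ 1.4400.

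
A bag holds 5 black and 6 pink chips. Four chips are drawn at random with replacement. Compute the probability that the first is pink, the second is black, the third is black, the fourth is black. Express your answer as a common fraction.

Multiply the conditional probability of each draw in order, with replacement (the composition resets each draw).
P = (6/11) · (5/11) · (5/11) · (5/11) = 750/14641 ≈ 0.0512.

750/14641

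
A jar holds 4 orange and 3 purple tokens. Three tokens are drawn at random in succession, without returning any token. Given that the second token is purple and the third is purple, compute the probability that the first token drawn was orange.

P(first=orange and the second token is purple and the third is purple) = (4/7)·(3/6)·(2/5) = 4/35.
P(E) = Σ over first color = 4/35 + 1/35 = 1/7.
By Bayes, P(first=orange | E) = 4/35 / 1/7 = 4/5 ≈ 0.8000.

4/5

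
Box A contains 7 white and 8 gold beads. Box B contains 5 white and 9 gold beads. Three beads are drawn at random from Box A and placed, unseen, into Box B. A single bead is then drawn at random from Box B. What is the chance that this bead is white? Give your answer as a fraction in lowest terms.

Condition on how many of the transferred beads are white (from Box A: 7 white of 15; then Box B has 17 total).
  0 white: C(7,0)C(8,3)/C(15,3) = 8/65; then P = 5/17
  1 white: C(7,1)C(8,2)/C(15,3) = 28/65; then P = 6/17
  2 white: C(7,2)C(8,1)/C(15,3) = 24/65; then P = 7/17
  3 white: C(7,3)C(8,0)/C(15,3) = 1/13; then P = 8/17
P(white from Box B) = 32/85 ≈ 0.3765.

32/85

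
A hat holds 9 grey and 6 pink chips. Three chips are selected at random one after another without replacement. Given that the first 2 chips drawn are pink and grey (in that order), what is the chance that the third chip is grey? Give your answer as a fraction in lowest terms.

After removing 1 grey, 1 pink, the hat has 8 grey out of 13 remaining.
P(third is grey | given) = 8/13 ≈ 0.6154.

8/13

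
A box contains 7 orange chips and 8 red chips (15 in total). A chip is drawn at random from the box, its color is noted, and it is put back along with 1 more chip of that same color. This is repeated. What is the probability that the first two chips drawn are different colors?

7/15

Either orange then red, or red then orange; after the first draw the total is 16.
P = (7/15)·(8/16) + (8/15)·(7/16) = 7/15 ≈ 0.4667.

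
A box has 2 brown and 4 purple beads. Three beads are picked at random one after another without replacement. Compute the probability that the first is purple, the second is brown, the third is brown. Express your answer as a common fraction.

1/15

Multiply the conditional probability of each draw in order, without replacement, so each draw removes one from its color and from the total.
P = (4/6) · (2/5) · (1/4) = 1/15 ≈ 0.0667.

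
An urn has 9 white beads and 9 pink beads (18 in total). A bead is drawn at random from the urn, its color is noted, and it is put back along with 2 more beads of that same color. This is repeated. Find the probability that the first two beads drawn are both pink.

11/40

After a pink draw the urn holds 11 pink out of 20.
P = (9/18)·(11/20) = 11/40 ≈ 0.2750.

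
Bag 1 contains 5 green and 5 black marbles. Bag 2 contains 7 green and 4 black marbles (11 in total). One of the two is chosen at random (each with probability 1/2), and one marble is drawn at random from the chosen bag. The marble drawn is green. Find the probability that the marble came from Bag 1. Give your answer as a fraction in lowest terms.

P(green | Bag 1) = 1/2; P(green | Bag 2) = 7/11.
P(green) = 1/2·1/2 + 1/2·7/11 = 25/44.
By Bayes' rule, P(Bag 1 | green) = 1/4 / 25/44 = 11/25 ≈ 0.4400.

11/25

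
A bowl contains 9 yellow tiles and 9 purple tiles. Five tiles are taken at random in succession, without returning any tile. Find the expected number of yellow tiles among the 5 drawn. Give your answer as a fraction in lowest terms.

By linearity of expectation, E[X] = Σ P(draw i is yellow); by symmetry each draw (even without replacement) has P(yellow) = 9/18.
E[X] = 5 · 9/18 = 5/2 ≈ 2.5000.

5/2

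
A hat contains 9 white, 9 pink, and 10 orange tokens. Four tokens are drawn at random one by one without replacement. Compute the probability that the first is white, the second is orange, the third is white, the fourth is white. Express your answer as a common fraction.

2/195

Multiply the conditional probability of each draw in order, without replacement, so each draw removes one from its color and from the total.
P = (9/28) · (10/27) · (8/26) · (7/25) = 2/195 ≈ 0.0103.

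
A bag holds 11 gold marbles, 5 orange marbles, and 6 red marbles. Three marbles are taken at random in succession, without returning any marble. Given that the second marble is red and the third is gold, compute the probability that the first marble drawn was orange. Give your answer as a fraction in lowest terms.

1/4

P(first=orange and the second marble is red and the third is gold) = (5/22)·(6/21)·(11/20) = 1/28.
P(E) = Σ over first color = 1/14 + 1/28 + 1/28 = 1/7.
By Bayes, P(first=orange | E) = 1/28 / 1/7 = 1/4 ≈ 0.2500.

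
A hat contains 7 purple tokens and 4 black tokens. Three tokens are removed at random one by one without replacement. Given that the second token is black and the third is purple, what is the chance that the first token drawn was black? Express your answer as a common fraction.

P(first=black and the second token is black and the third is purple) = (4/11)·(3/10)·(7/9) = 14/165.
P(E) = Σ over first color = 28/165 + 14/165 = 14/55.
By Bayes, P(first=black | E) = 14/165 / 14/55 = 1/3 ≈ 0.3333.

1/3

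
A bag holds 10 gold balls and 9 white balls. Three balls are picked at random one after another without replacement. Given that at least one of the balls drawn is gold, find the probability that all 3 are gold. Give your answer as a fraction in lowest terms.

P(all 3 gold) = C(10,3)/C(19,3) = 40/323; P(at least one gold) = 1 − C(9,3)/C(19,3) = 295/323.
Since 'all 3 gold' ⊆ 'at least one gold', P(all 3 | at least one) = 40/323 / 295/323 = 8/59 ≈ 0.1356.

8/59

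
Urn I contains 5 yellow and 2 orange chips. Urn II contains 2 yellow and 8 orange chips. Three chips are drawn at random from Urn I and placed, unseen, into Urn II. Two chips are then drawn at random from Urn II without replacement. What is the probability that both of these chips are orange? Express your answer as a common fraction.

35/78

Condition on how many of the transferred chips are orange (from Urn I: 2 orange of 7; then Urn II has 13 total).
  0 orange: C(2,0)C(5,3)/C(7,3) = 2/7; then P = C(8,2)/C(13,2) = 14/39
  1 orange: C(2,1)C(5,2)/C(7,3) = 4/7; then P = C(9,2)/C(13,2) = 6/13
  2 orange: C(2,2)C(5,1)/C(7,3) = 1/7; then P = C(10,2)/C(13,2) = 15/26
P(both orange) = 35/78 ≈ 0.4487.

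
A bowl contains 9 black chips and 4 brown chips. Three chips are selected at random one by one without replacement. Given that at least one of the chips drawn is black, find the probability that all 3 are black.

14/47

P(all 3 black) = C(9,3)/C(13,3) = 42/143; P(at least one black) = 1 − C(4,3)/C(13,3) = 141/143.
Since 'all 3 black' ⊆ 'at least one black', P(all 3 | at least one) = 42/143 / 141/143 = 14/47 ≈ 0.2979.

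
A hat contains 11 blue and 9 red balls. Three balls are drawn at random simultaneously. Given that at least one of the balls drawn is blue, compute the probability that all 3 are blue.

5/32

P(all 3 blue) = C(11,3)/C(20,3) = 11/76; P(at least one blue) = 1 − C(9,3)/C(20,3) = 88/95.
Since 'all 3 blue' ⊆ 'at least one blue', P(all 3 | at least one) = 11/76 / 88/95 = 5/32 ≈ 0.1562.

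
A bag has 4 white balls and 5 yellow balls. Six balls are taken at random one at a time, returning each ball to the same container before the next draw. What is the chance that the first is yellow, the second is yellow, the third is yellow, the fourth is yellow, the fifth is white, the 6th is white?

10000/531441

Multiply the conditional probability of each draw in order, with replacement (the composition resets each draw).
P = (5/9) · (5/9) · (5/9) · (5/9) · (4/9) · (4/9) = 10000/531441 ≈ 0.0188.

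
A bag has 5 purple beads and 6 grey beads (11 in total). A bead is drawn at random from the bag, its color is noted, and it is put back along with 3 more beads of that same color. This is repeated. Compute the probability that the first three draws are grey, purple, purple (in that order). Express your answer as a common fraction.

Track the composition after each reinforcement of +3.
P = (6/11) · (5/14) · (8/17) = 120/1309 ≈ 0.0917.

120/1309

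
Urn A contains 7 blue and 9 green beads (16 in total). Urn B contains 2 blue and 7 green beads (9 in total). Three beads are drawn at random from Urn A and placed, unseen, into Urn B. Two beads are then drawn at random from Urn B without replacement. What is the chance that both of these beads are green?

899/1760

Condition on how many of the transferred beads are green (from Urn A: 9 green of 16; then Urn B has 12 total).
  0 green: C(9,0)C(7,3)/C(16,3) = 1/16; then P = C(7,2)/C(12,2) = 7/22
  1 green: C(9,1)C(7,2)/C(16,3) = 27/80; then P = C(8,2)/C(12,2) = 14/33
  2 green: C(9,2)C(7,1)/C(16,3) = 9/20; then P = C(9,2)/C(12,2) = 6/11
  3 green: C(9,3)C(7,0)/C(16,3) = 3/20; then P = C(10,2)/C(12,2) = 15/22
P(both green) = 899/1760 ≈ 0.5108.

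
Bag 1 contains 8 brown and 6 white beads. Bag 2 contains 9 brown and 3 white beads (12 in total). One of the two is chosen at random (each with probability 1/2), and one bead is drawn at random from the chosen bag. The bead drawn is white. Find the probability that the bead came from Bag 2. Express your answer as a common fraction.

7/19

P(white | Bag 1) = 3/7; P(white | Bag 2) = 1/4.
P(white) = 1/2·3/7 + 1/2·1/4 = 19/56.
By Bayes' rule, P(Bag 2 | white) = 1/8 / 19/56 = 7/19 ≈ 0.3684.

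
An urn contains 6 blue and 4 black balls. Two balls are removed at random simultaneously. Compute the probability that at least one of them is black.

Use the complement: P(at least one black) = 1 − P(no black).
P(none) = C(6,2)/C(10,2) = 15/45.
So P = 1 − 15/45 = 2/3 ≈ 0.6667.

2/3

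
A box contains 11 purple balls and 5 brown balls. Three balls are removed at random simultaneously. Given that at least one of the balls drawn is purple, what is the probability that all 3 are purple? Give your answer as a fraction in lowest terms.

P(all 3 purple) = C(11,3)/C(16,3) = 33/112; P(at least one purple) = 1 − C(5,3)/C(16,3) = 55/56.
Since 'all 3 purple' ⊆ 'at least one purple', P(all 3 | at least one) = 33/112 / 55/56 = 3/10 ≈ 0.3000.

3/10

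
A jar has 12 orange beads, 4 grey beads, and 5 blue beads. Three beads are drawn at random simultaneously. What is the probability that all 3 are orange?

Unordered draws without replacement: count favorable combinations over C(21,3).
Favorable = C(12,3) · C(4,0) · C(5,0) = 220; total = C(21,3) = 1330.
P = 220/1330 = 22/133 ≈ 0.1654.

22/133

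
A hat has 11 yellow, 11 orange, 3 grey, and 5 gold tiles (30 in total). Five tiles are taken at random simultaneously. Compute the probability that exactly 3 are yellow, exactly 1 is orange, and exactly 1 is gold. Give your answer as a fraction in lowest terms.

Unordered draws without replacement: count favorable combinations over C(30,5).
Favorable = C(11,3) · C(11,1) · C(3,0) · C(5,1) = 9075; total = C(30,5) = 142506.
P = 9075/142506 = 3025/47502 ≈ 0.0637.

3025/47502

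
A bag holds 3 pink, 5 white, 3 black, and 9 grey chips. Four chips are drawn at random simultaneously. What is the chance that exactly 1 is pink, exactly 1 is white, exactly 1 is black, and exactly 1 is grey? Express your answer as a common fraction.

27/323

Unordered draws without replacement: count favorable combinations over C(20,4).
Favorable = C(3,1) · C(5,1) · C(3,1) · C(9,1) = 405; total = C(20,4) = 4845.
P = 405/4845 = 27/323 ≈ 0.0836.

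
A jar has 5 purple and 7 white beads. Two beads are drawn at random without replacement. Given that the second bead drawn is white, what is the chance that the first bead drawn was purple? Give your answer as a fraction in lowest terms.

5/11

P(first=purple and the second bead drawn is white) = (5/12)·(7/11) = 35/132.
P(the second bead drawn is white) = Σ over first color = 35/132 + 7/22 = 7/12.
By Bayes, P(first=purple | the second bead drawn is white) = 35/132 / 7/12 = 5/11 ≈ 0.4545.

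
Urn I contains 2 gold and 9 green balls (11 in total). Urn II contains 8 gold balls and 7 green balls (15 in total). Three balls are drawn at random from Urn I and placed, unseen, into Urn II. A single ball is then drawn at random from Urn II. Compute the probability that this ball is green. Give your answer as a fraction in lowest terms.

Condition on how many of the transferred balls are green (from Urn I: 9 green of 11; then Urn II has 18 total).
  1 green: C(9,1)C(2,2)/C(11,3) = 3/55; then P = 8/18
  2 green: C(9,2)C(2,1)/C(11,3) = 24/55; then P = 9/18
  3 green: C(9,3)C(2,0)/C(11,3) = 28/55; then P = 10/18
P(green from Urn II) = 52/99 ≈ 0.5253.

52/99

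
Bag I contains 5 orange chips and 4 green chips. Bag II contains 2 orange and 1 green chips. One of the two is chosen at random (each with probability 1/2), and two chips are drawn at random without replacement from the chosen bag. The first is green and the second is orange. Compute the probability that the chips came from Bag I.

5/11

P(E | Bag I) = 5/18; P(E | Bag II) = 1/3.
P(E) = 1/2·5/18 + 1/2·1/3 = 11/36.
By Bayes' rule, P(Bag I | E) = 5/36 / 11/36 = 5/11 ≈ 0.4545.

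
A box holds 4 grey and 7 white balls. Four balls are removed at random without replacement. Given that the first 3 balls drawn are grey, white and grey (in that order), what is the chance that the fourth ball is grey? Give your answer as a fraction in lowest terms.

After removing 2 grey, 1 white, the box has 2 grey out of 8 remaining.
P(fourth is grey | given) = 2/8 = 1/4 ≈ 0.2500.

1/4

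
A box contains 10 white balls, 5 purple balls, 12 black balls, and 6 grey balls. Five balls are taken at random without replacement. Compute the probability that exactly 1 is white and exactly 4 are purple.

Unordered draws without replacement: count favorable combinations over C(33,5).
Favorable = C(10,1) · C(5,4) · C(12,0) · C(6,0) = 50; total = C(33,5) = 237336.
P = 50/237336 = 25/118668 ≈ 0.0002.

25/118668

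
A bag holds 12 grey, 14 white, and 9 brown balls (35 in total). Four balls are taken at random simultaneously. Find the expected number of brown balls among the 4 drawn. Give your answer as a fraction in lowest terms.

36/35

By linearity of expectation, E[X] = Σ P(draw i is brown); by symmetry each draw (even without replacement) has P(brown) = 9/35.
E[X] = 4 · 9/35 = 36/35 ≈ 1.0286.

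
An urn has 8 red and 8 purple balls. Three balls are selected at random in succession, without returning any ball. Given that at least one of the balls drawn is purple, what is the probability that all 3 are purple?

P(all 3 purple) = C(8,3)/C(16,3) = 1/10; P(at least one purple) = 1 − C(8,3)/C(16,3) = 9/10.
Since 'all 3 purple' ⊆ 'at least one purple', P(all 3 | at least one) = 1/10 / 9/10 = 1/9 ≈ 0.1111.

1/9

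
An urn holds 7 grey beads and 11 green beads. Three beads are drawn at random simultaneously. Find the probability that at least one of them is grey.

Use the complement: P(at least one grey) = 1 − P(no grey).
P(none) = C(11,3)/C(18,3) = 165/816.
So P = 1 − 165/816 = 217/272 ≈ 0.7978.

217/272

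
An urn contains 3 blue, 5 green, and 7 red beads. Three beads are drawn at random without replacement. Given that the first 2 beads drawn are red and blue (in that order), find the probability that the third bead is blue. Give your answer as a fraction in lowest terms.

2/13

After removing 1 blue, 1 red, the urn has 2 blue out of 13 remaining.
P(third is blue | given) = 2/13 ≈ 0.1538.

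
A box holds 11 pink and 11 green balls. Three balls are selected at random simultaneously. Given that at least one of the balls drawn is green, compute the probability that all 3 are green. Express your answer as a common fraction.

P(all 3 green) = C(11,3)/C(22,3) = 3/28; P(at least one green) = 1 − C(11,3)/C(22,3) = 25/28.
Since 'all 3 green' ⊆ 'at least one green', P(all 3 | at least one) = 3/28 / 25/28 = 3/25 ≈ 0.1200.

3/25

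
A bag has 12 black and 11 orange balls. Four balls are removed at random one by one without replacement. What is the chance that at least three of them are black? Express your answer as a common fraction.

53/161

Sum the hypergeometric tail for j = 3,…,4 black balls.
Favorable = C(12,3)·C(11,1) + C(12,4)·C(11,0) = 2915; total = C(23,4) = 8855.
P = 2915/8855 = 53/161 ≈ 0.3292.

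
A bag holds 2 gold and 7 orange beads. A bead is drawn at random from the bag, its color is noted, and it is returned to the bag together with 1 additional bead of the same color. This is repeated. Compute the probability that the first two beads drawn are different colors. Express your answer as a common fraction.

14/45

Either gold then orange, or orange then gold; after the first draw the total is 10.
P = (2/9)·(7/10) + (7/9)·(2/10) = 14/45 ≈ 0.3111.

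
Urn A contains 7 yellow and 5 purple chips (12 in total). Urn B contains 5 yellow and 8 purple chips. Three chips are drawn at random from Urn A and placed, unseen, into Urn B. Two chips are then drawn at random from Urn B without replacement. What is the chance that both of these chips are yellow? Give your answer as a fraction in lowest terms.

Condition on how many of the transferred chips are yellow (from Urn A: 7 yellow of 12; then Urn B has 16 total).
  0 yellow: C(7,0)C(5,3)/C(12,3) = 1/22; then P = C(5,2)/C(16,2) = 1/12
  1 yellow: C(7,1)C(5,2)/C(12,3) = 7/22; then P = C(6,2)/C(16,2) = 1/8
  2 yellow: C(7,2)C(5,1)/C(12,3) = 21/44; then P = C(7,2)/C(16,2) = 7/40
  3 yellow: C(7,3)C(5,0)/C(12,3) = 7/44; then P = C(8,2)/C(16,2) = 7/30
P(both yellow) = 289/1760 ≈ 0.1642.

289/1760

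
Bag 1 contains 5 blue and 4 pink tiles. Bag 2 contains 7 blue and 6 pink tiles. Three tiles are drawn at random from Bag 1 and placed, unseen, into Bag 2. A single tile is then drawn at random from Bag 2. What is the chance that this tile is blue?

13/24

Condition on how many of the transferred tiles are blue (from Bag 1: 5 blue of 9; then Bag 2 has 16 total).
  0 blue: C(5,0)C(4,3)/C(9,3) = 1/21; then P = 7/16
  1 blue: C(5,1)C(4,2)/C(9,3) = 5/14; then P = 8/16
  2 blue: C(5,2)C(4,1)/C(9,3) = 10/21; then P = 9/16
  3 blue: C(5,3)C(4,0)/C(9,3) = 5/42; then P = 10/16
P(blue from Bag 2) = 13/24 ≈ 0.5417.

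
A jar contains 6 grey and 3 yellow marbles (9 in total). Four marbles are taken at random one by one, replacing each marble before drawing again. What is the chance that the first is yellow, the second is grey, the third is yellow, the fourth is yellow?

2/81

Multiply the conditional probability of each draw in order, with replacement (the composition resets each draw).
P = (3/9) · (6/9) · (3/9) · (3/9) = 2/81 ≈ 0.0247.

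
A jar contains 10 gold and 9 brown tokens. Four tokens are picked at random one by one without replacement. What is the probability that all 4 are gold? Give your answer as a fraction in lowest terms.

Unordered draws without replacement: count favorable combinations over C(19,4).
Favorable = C(10,4) · C(9,0) = 210; total = C(19,4) = 3876.
P = 210/3876 = 35/646 ≈ 0.0542.

35/646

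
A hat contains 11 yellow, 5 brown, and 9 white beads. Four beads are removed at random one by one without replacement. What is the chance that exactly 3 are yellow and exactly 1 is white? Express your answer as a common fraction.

27/230

Unordered draws without replacement: count favorable combinations over C(25,4).
Favorable = C(11,3) · C(5,0) · C(9,1) = 1485; total = C(25,4) = 12650.
P = 1485/12650 = 27/230 ≈ 0.1174.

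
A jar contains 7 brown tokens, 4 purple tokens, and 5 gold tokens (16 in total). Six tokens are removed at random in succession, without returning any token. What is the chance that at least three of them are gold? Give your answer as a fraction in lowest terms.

Sum the hypergeometric tail for j = 3,…,5 gold tokens.
Favorable = C(5,3)·C(11,3) + C(5,4)·C(11,2) + C(5,5)·C(11,1) = 1936; total = C(16,6) = 8008.
P = 1936/8008 = 22/91 ≈ 0.2418.

22/91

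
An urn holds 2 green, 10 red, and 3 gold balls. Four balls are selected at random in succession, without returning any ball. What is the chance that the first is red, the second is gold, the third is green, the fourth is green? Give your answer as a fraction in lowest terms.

Multiply the conditional probability of each draw in order, without replacement, so each draw removes one from its color and from the total.
P = (10/15) · (3/14) · (2/13) · (1/12) = 1/546 ≈ 0.0018.

1/546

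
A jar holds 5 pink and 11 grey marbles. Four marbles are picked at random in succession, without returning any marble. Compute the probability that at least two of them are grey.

Sum the hypergeometric tail for j = 2,…,4 grey marbles.
Favorable = C(11,2)·C(5,2) + C(11,3)·C(5,1) + C(11,4)·C(5,0) = 1705; total = C(16,4) = 1820.
P = 1705/1820 = 341/364 ≈ 0.9368.

341/364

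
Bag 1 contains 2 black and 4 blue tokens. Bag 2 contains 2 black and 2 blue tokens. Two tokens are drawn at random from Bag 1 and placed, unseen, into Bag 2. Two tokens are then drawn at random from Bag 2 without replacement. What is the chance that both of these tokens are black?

4/25

Condition on how many of the transferred tokens are black (from Bag 1: 2 black of 6; then Bag 2 has 6 total).
  0 black: C(2,0)C(4,2)/C(6,2) = 2/5; then P = C(2,2)/C(6,2) = 1/15
  1 black: C(2,1)C(4,1)/C(6,2) = 8/15; then P = C(3,2)/C(6,2) = 1/5
  2 black: C(2,2)C(4,0)/C(6,2) = 1/15; then P = C(4,2)/C(6,2) = 2/5
P(both black) = 4/25 ≈ 0.1600.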